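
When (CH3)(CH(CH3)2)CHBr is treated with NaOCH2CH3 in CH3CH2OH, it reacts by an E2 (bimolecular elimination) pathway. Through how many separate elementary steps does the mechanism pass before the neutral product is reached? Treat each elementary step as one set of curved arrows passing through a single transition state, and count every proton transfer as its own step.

1

Step 1: In one step, CH3CH2O⁻ pulls off a β-proton, the C–Br bond cleaves, and a C=C double bond forms between the α- and β-carbons (E2, anti elimination).
Total: 1 elementary step.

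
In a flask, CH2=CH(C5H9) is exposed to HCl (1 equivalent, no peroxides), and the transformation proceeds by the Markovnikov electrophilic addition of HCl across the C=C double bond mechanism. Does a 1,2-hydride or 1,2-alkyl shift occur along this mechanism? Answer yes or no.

The first-formed carbocation is secondary.
The adjacent cyclopentyl carbon already bears 2 other carbon substituents and has a hydrogen to migrate; after a 1,2-hydride shift from that carbon the positive charge sits on a tertiary centre.
Tertiary is more stable than secondary, so the shift occurs.

yes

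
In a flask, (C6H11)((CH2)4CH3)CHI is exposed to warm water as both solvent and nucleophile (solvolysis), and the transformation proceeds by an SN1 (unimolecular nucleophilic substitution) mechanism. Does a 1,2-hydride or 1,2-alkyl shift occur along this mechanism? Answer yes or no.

The first-formed carbocation is secondary.
The adjacent cyclohexyl carbon already bears 2 other carbon substituents and has a hydrogen to migrate; after a 1,2-hydride shift from that carbon the positive charge sits on a tertiary centre.
Tertiary is more stable than secondary, so the shift occurs.

yes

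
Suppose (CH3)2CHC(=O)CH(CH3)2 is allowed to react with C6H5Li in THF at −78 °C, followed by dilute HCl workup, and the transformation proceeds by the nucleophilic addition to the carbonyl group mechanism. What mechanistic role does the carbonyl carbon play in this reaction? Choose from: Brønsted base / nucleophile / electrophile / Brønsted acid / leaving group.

Step 1: the carbanion-like carbon of C6H5Li attacks the sp² carbonyl carbon; the C=O π bond breaks and the electrons end up as a lone pair on the alkoxide oxygen of the tetrahedral intermediate.
The carbonyl carbon accepts an electron pair into an empty or π* orbital — it is the electrophile.

electrophile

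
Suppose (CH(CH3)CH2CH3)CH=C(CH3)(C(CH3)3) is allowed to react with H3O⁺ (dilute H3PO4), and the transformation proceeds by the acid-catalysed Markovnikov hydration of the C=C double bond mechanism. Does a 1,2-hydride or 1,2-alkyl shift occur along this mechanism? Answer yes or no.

no

The first-formed carbocation is tertiary.
No single 1,2-shift to an adjacent carbon would produce a more-substituted cation than the one already present, so no rearrangement occurs.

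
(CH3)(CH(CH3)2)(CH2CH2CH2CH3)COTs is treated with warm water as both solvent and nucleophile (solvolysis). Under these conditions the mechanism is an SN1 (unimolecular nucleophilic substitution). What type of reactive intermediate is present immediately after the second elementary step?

oxonium ion

Step 1: Unassisted departure of TsO⁻ (taking the C–O bonding pair) generates a tertiary carbocation.
Step 2: Nucleophilic capture: the oxygen of H2O bonds to the cationic carbon, producing an oxonium-ion intermediate.
After step 2 the species present is an oxonium ion.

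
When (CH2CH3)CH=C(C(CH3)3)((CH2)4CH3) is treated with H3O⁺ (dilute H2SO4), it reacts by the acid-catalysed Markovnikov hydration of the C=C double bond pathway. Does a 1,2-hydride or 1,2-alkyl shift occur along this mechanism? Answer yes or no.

The first-formed carbocation is tertiary.
No single 1,2-shift to an adjacent carbon would produce a more-substituted cation than the one already present, so no rearrangement occurs.

no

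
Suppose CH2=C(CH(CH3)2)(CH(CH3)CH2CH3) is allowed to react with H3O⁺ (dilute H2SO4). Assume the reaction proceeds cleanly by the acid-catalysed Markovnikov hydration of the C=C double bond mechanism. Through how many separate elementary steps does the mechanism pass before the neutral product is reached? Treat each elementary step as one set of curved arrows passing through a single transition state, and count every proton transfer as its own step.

3

Step 1: Protonation of the alkene by H3O⁺: the π bond acts as the nucleophile and picks up H⁺, giving the more stable (Markovnikov) tertiary carbocation. H2O is released.
(No 1,2-shift: no single shift to an adjacent carbon would give a more stable cation.)
Step 2: Water acts as the nucleophile: an oxygen lone pair bonds to the cationic carbon, giving an oxonium-ion intermediate.
Step 3: Deprotonation of the oxonium ion by a water molecule delivers the neutral alcohol and regenerates the acid catalyst.
Total: 3 elementary steps.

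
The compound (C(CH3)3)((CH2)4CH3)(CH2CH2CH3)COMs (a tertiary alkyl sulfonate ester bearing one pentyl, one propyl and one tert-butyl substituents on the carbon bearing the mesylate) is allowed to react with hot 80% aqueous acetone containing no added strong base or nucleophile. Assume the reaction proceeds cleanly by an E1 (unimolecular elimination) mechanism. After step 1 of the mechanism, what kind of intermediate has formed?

Step 1: Unassisted departure of MsO⁻ (taking the C–O bonding pair) generates a tertiary carbocation.
After step 1 the species present is a tertiary carbocation.

tertiary carbocation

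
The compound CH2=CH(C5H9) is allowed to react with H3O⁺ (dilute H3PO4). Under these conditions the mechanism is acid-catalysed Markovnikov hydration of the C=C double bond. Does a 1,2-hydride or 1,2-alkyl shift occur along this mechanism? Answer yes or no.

The first-formed carbocation is secondary.
The adjacent cyclopentyl carbon already bears 2 other carbon substituents and has a hydrogen to migrate; after a 1,2-hydride shift from that carbon the positive charge sits on a tertiary centre.
Tertiary is more stable than secondary, so the shift occurs.

yes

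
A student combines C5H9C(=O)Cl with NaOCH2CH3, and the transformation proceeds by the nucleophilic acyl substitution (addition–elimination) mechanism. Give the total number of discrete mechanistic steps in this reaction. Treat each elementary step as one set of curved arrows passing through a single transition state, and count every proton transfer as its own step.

Step 1: Nucleophilic addition of CH3CH2O⁻ to the acyl carbon breaks the π(C=O) bond and yields a tetrahedral, anionic intermediate.
Step 2: Collapse of the tetrahedral intermediate: the alkoxide oxygen pushes its lone pair back to re-form C=O while Cl⁻ leaves.
Total: 2 elementary steps.

2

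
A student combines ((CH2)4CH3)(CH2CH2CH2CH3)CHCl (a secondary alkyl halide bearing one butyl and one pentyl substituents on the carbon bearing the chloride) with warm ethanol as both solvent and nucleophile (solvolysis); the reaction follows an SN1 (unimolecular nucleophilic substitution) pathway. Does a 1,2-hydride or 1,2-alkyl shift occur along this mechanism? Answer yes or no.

no

The first-formed carbocation is secondary.
No single 1,2-shift to an adjacent carbon would produce a more-substituted cation than the one already present, so no rearrangement occurs.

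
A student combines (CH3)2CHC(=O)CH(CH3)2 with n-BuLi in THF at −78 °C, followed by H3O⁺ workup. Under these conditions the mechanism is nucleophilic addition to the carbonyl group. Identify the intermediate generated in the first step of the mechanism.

Step 1: the carbanion-like carbon of n-BuLi attacks the sp² carbonyl carbon; the C=O π bond breaks and the electrons end up as a lone pair on the alkoxide oxygen of the tetrahedral intermediate.
After step 1 the species present is a tetrahedral alkoxide intermediate.

tetrahedral alkoxide intermediate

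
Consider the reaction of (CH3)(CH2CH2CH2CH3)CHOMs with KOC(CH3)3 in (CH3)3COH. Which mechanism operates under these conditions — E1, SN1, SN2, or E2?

Conditions: a strong/bulky base with a secondary substrate bearing a β-hydrogen.
These conditions are the textbook signature of the E2 pathway.
A strong (often hindered) base removes a β-H in concert with loss of the leaving group — bimolecular elimination.

E2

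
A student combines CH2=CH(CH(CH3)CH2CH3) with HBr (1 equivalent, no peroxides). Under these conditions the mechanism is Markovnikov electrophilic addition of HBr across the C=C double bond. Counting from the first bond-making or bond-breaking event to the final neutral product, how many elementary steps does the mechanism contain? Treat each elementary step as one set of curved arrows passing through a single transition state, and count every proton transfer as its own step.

3

Step 1: Electrophilic addition begins with the π(C=C) electrons forming a bond to the proton of HBr. Following Markovnikov's rule, the resulting cation is secondary. The H–Br bond breaks heterolytically, releasing Br⁻.
Step 2: Carbocation rearrangement: a 1,2-hydride shift from the adjacent sec-butyl carbon converts the initially-formed secondary cation into the more stable tertiary cation.
Step 3: The Br⁻ anion donates a lone pair to the carbocation, forming the new C–Br σ-bond and giving the neutral alkyl halide.
Total: 3 elementary steps.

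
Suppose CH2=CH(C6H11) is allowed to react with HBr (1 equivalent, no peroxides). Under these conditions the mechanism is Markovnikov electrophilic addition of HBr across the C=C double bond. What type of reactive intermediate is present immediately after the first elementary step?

Step 1: Protonation of the alkene by HBr: the π bond acts as the nucleophile and picks up H⁺, giving the more stable (Markovnikov) secondary carbocation. The H–Br bond breaks heterolytically, releasing Br⁻.
After step 1 the species present is a secondary carbocation.

secondary carbocation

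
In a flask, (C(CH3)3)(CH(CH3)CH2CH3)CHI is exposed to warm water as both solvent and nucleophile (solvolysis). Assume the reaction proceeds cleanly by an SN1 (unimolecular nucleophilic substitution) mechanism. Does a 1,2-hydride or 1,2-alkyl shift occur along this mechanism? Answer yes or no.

The first-formed carbocation is secondary.
The adjacent sec-butyl carbon already bears 2 other carbon substituents and has a hydrogen to migrate; after a 1,2-hydride shift from that carbon the positive charge sits on a tertiary centre.
Tertiary is more stable than secondary, so the shift occurs.

yes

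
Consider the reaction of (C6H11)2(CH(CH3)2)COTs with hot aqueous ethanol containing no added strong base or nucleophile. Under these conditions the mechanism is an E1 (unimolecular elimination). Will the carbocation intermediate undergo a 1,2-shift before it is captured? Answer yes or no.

The first-formed carbocation is tertiary.
No single 1,2-shift to an adjacent carbon would produce a more-substituted cation than the one already present, so no rearrangement occurs.

no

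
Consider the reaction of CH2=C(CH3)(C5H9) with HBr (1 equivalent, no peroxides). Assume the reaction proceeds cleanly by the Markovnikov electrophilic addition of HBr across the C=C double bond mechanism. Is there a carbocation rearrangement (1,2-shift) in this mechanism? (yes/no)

no

The first-formed carbocation is tertiary.
No single 1,2-shift to an adjacent carbon would produce a more-substituted cation than the one already present, so no rearrangement occurs.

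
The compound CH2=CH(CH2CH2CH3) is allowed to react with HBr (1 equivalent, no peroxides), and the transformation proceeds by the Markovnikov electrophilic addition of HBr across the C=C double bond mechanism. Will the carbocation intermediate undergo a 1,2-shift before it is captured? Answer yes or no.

The first-formed carbocation is secondary.
No single 1,2-shift to an adjacent carbon would produce a more-substituted cation than the one already present, so no rearrangement occurs.

no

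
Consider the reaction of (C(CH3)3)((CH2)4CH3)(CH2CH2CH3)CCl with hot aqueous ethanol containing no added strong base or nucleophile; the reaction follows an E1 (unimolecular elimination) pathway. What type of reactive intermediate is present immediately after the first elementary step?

tertiary carbocation

Step 1: Rate-determining heterolysis of the C–Cl bond gives Cl⁻ and a tertiary carbocation.
After step 1 the species present is a tertiary carbocation.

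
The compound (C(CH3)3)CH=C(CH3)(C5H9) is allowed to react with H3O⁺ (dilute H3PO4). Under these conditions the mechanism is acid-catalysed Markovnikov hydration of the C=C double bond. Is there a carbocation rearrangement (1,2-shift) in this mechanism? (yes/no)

no

The first-formed carbocation is tertiary.
No single 1,2-shift to an adjacent carbon would produce a more-substituted cation than the one already present, so no rearrangement occurs.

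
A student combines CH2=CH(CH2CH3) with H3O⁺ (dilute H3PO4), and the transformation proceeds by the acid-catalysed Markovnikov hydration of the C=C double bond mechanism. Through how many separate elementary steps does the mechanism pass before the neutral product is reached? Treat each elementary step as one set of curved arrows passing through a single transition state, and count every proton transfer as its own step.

Step 1: Protonation of the alkene by H3O⁺: the π bond acts as the nucleophile and picks up H⁺, giving the more stable (Markovnikov) secondary carbocation. H2O is released.
(No 1,2-shift: no single shift to an adjacent carbon would give a more stable cation.)
Step 2: Nucleophilic capture of the cation by H2O produces the protonated alcohol (an oxonium ion).
Step 3: Deprotonation of the oxonium ion by a water molecule delivers the neutral alcohol and regenerates the acid catalyst.
Total: 3 elementary steps.

3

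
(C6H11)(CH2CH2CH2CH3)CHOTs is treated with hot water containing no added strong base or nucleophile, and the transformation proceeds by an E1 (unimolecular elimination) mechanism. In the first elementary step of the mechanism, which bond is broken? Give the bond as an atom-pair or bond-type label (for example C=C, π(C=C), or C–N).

Step 1: Ionisation: the C–O σ-bond cleaves heterolytically; both bonding electrons depart with TsO⁻, leaving a secondary carbocation at the α-carbon.
The bond broken in this step is the C–O bond.

C–O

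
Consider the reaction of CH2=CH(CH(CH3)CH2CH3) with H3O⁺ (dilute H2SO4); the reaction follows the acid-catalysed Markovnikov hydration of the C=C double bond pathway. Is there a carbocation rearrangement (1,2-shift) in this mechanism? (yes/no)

yes

The first-formed carbocation is secondary.
The adjacent sec-butyl carbon already bears 2 other carbon substituents and has a hydrogen to migrate; after a 1,2-hydride shift from that carbon the positive charge sits on a tertiary centre.
Tertiary is more stable than secondary, so the shift occurs.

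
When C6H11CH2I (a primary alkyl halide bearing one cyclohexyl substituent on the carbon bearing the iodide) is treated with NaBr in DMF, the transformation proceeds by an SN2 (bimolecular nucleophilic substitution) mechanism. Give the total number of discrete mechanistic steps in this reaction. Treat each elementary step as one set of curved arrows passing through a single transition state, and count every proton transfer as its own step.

Step 1: Br⁻ attacks the back face of the α-carbon while I⁻ departs with the C–I bonding pair — a single concerted displacement through a pentacoordinate transition state.
Total: 1 elementary step.

1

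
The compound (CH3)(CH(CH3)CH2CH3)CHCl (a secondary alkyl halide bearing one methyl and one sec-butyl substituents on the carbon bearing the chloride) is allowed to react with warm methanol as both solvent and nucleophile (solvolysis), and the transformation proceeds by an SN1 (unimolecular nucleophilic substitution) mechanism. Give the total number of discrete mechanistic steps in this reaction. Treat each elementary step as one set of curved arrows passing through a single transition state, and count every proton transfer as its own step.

Step 1: Ionisation: the C–Cl σ-bond cleaves heterolytically; both bonding electrons depart with Cl⁻, leaving a secondary carbocation at the α-carbon.
Step 2: A hydride (H with its bonding pair) migrates from the adjacent sec-butyl carbon to the cationic centre — a 1,2-hydride shift — upgrading the secondary cation to a tertiary one.
Step 3: Nucleophilic capture: the oxygen of CH3OH bonds to the cationic carbon, producing an oxonium-ion intermediate.
Step 4: Deprotonation of the oxonium oxygen by solvent methanol yields the neutral ether.
Total: 4 elementary steps.

4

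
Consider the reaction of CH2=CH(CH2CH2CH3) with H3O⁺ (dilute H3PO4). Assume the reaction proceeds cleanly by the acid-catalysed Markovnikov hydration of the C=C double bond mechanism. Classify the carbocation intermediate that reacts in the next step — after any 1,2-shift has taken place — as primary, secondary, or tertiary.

Step 1: Protonation of the alkene by H3O⁺: the π bond acts as the nucleophile and picks up H⁺, giving the more stable (Markovnikov) secondary carbocation. H2O is released.
No single 1,2-shift to an adjacent carbon would give a more-substituted cation, so no rearrangement occurs.

secondary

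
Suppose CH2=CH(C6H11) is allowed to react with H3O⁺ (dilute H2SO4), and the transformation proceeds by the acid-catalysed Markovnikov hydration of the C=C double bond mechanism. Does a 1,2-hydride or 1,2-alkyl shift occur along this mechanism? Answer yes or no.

The first-formed carbocation is secondary.
The adjacent cyclohexyl carbon already bears 2 other carbon substituents and has a hydrogen to migrate; after a 1,2-hydride shift from that carbon the positive charge sits on a tertiary centre.
Tertiary is more stable than secondary, so the shift occurs.

yes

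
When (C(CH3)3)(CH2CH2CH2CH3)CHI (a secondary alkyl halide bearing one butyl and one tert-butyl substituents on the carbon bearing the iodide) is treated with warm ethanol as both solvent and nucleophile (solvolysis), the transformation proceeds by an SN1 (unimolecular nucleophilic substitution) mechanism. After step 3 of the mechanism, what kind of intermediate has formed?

oxonium ion

Step 1: Rate-determining heterolysis of the C–I bond gives I⁻ and a secondary carbocation.
Step 2: A methyl group with its bonding pair migrates from the adjacent tert-butyl carbon to the cationic centre — a 1,2-methyl shift — upgrading the secondary cation to a tertiary one.
Step 3: Nucleophilic capture: the oxygen of CH3CH2OH bonds to the cationic carbon, producing an oxonium-ion intermediate.
After step 3 the species present is an oxonium ion.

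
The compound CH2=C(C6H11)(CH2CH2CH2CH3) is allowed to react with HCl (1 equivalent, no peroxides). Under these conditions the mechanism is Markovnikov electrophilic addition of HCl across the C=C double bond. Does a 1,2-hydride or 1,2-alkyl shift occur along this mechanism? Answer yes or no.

no

The first-formed carbocation is tertiary.
No single 1,2-shift to an adjacent carbon would produce a more-substituted cation than the one already present, so no rearrangement occurs.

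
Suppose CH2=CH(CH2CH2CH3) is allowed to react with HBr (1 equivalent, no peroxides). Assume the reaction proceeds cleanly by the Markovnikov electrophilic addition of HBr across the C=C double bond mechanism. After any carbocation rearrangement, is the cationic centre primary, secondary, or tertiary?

Step 1: Protonation of the alkene by HBr: the π bond acts as the nucleophile and picks up H⁺, giving the more stable (Markovnikov) secondary carbocation. The H–Br bond breaks heterolytically, releasing Br⁻.
No single 1,2-shift to an adjacent carbon would give a more-substituted cation, so no rearrangement occurs.

secondary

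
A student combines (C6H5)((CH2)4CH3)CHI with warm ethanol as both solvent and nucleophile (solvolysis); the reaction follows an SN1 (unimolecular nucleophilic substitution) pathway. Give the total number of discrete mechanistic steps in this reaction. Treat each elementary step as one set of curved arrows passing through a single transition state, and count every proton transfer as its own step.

3

Step 1: Rate-determining heterolysis of the C–I bond gives I⁻ and a secondary carbocation.
(No 1,2-shift: no single shift to an adjacent carbon would give a more stable cation.)
Step 2: Nucleophilic capture: the oxygen of CH3CH2OH bonds to the cationic carbon, producing an oxonium-ion intermediate.
Step 3: Proton transfer from the O–H of the oxonium ion to a solvent molecule delivers the neutral ether.
Total: 3 elementary steps.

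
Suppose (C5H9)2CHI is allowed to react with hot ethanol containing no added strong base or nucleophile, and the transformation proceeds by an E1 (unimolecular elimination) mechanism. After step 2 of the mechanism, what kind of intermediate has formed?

tertiary carbocation

Step 1: The C–I bond breaks with both electrons going to the iodide; I⁻ leaves and a secondary carbocation remains.
Step 2: A 1,2-hydride shift from the adjacent cyclopentyl carbon moves the positive charge from the secondary centre to an adjacent carbon, generating a more stable tertiary carbocation.
After step 2 the species present is a tertiary carbocation.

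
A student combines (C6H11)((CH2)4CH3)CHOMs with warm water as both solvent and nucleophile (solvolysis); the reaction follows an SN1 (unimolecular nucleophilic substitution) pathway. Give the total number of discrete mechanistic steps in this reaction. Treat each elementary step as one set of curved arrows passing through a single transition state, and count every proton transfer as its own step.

4

Step 1: Unassisted departure of MsO⁻ (taking the C–O bonding pair) generates a secondary carbocation.
Step 2: A 1,2-hydride shift from the adjacent cyclohexyl carbon moves the positive charge from the secondary centre to an adjacent carbon, generating a more stable tertiary carbocation.
Step 3: Nucleophilic capture: the oxygen of H2O bonds to the cationic carbon, producing an oxonium-ion intermediate.
Step 4: A second solvent molecule removes the proton on oxygen, giving the neutral alcohol product.
Total: 4 elementary steps.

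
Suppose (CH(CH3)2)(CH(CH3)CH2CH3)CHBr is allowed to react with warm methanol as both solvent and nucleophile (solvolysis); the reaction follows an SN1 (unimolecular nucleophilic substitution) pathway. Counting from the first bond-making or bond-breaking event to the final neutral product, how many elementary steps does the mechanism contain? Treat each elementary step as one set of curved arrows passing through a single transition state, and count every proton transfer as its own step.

Step 1: Unassisted departure of Br⁻ (taking the C–Br bonding pair) generates a secondary carbocation.
Step 2: A hydride (H with its bonding pair) migrates from the adjacent isopropyl carbon to the cationic centre — a 1,2-hydride shift — upgrading the secondary cation to a tertiary one.
Step 3: A lone pair on the oxygen of CH3OH attacks the carbocation, forming a new C–O σ-bond and an oxonium ion.
Step 4: Proton transfer from the O–H of the oxonium ion to a solvent molecule delivers the neutral ether.
Total: 4 elementary steps.

4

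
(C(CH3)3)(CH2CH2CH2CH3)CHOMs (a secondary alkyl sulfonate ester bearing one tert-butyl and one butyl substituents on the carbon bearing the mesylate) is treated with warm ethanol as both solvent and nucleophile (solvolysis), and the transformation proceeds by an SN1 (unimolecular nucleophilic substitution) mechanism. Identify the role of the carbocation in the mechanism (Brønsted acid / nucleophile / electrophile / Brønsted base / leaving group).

Step 3: CH3CH2OH donates an oxygen lone pair into the empty p orbital of the cation, giving a protonated ether (an oxonium ion).
The carbocation accepts an electron pair into an empty or π* orbital — it is the electrophile.

electrophile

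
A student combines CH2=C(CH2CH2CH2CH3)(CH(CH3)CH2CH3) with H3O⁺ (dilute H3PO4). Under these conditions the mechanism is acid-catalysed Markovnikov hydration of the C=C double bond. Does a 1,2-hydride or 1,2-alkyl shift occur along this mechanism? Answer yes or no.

The first-formed carbocation is tertiary.
No single 1,2-shift to an adjacent carbon would produce a more-substituted cation than the one already present, so no rearrangement occurs.

no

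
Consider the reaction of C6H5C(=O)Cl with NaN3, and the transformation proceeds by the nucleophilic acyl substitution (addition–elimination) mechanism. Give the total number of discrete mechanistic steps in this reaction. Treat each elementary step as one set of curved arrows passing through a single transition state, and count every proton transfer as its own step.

Step 1: A lone pair on the N of N3⁻ attacks the electrophilic acyl carbon; the π(C=O) electrons move onto oxygen, giving a tetrahedral intermediate.
Step 2: An oxygen lone pair re-forms the C=O π bond as the C–Cl σ-bond breaks; Cl⁻ is expelled.
Total: 2 elementary steps.

2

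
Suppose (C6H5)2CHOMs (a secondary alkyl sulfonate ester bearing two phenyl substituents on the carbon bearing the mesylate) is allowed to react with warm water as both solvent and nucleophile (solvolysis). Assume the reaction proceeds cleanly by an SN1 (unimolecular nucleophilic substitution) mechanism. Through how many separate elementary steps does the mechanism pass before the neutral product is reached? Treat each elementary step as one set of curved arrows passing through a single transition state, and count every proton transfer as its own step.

Step 1: Rate-determining heterolysis of the C–O bond gives MsO⁻ and a secondary carbocation.
(No 1,2-shift: no single shift to an adjacent carbon would give a more stable cation.)
Step 2: A lone pair on the oxygen of H2O attacks the carbocation, forming a new C–O σ-bond and an oxonium ion.
Step 3: A second solvent molecule removes the proton on oxygen, giving the neutral alcohol product.
Total: 3 elementary steps.

3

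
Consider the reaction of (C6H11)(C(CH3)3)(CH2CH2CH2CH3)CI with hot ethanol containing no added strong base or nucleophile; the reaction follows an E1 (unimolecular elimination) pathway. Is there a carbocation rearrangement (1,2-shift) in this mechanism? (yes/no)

no

The first-formed carbocation is tertiary.
No single 1,2-shift to an adjacent carbon would produce a more-substituted cation than the one already present, so no rearrangement occurs.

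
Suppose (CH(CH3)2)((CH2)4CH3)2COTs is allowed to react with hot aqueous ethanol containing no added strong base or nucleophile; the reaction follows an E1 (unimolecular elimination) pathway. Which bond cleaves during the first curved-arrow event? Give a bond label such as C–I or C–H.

Step 1: Unassisted departure of TsO⁻ (taking the C–O bonding pair) generates a tertiary carbocation.
The bond broken in this step is the C–O bond.

C–O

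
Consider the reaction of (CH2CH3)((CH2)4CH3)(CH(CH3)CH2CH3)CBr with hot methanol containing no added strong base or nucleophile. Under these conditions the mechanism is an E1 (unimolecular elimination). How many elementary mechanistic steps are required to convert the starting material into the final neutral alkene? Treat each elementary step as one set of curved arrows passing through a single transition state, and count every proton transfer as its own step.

Step 1: Unassisted departure of Br⁻ (taking the C–Br bonding pair) generates a tertiary carbocation.
(No 1,2-shift: no single shift to an adjacent carbon would give a more stable cation.)
Step 2: A weak base (a methanol molecule from the solvent) removes a proton from a carbon adjacent to the cationic centre; the electrons of that C–H bond become the new π(C=C) bond, giving the alkene.
Total: 2 elementary steps.

2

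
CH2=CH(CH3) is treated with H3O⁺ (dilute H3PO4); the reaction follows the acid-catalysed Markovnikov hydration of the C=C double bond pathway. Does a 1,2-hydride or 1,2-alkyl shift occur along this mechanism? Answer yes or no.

no

The first-formed carbocation is secondary.
No single 1,2-shift to an adjacent carbon would produce a more-substituted cation than the one already present, so no rearrangement occurs.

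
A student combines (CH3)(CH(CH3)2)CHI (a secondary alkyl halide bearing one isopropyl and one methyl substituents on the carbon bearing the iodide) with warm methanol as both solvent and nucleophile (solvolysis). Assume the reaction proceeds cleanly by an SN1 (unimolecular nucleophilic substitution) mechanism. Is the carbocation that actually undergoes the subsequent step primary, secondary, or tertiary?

Step 1: Unassisted departure of I⁻ (taking the C–I bonding pair) generates a secondary carbocation.
Step 2: Carbocation rearrangement: a 1,2-hydride shift from the adjacent isopropyl carbon converts the initially-formed secondary cation into the more stable tertiary cation.
The cation rearranges from secondary to tertiary via a 1,2-hydride shift from the adjacent isopropyl carbon; the tertiary cation is what reacts next.

tertiary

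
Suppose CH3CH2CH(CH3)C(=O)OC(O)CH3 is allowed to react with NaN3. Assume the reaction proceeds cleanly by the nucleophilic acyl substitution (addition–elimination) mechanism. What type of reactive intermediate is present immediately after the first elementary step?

Step 1: N3⁻ adds to the carbonyl carbon; the C=O π electrons shift onto oxygen and a tetrahedral alkoxide intermediate forms.
After step 1 the species present is a tetrahedral intermediate.

tetrahedral intermediate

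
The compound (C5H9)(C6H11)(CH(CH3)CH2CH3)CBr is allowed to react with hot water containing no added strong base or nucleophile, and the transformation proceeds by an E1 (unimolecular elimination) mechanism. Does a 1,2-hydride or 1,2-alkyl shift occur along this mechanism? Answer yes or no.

no

The first-formed carbocation is tertiary.
No single 1,2-shift to an adjacent carbon would produce a more-substituted cation than the one already present, so no rearrangement occurs.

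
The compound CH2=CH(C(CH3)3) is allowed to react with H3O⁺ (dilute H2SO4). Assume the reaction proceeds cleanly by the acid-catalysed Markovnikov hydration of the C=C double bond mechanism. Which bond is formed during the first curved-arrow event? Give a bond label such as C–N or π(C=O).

Step 1: Electrophilic addition begins with the π(C=C) electrons forming a bond to the proton of H3O⁺. Following Markovnikov's rule, the resulting cation is secondary. H2O is released.
The bond formed in this step is the C–H bond.

C–H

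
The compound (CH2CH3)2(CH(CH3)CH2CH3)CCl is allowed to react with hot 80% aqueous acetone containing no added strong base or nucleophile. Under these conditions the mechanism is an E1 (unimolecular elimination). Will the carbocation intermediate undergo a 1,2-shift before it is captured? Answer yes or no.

The first-formed carbocation is tertiary.
No single 1,2-shift to an adjacent carbon would produce a more-substituted cation than the one already present, so no rearrangement occurs.

no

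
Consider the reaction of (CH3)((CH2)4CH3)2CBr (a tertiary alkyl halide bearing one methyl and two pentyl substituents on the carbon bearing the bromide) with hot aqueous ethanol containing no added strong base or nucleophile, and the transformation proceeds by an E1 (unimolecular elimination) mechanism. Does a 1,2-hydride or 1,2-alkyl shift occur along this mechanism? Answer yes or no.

no

The first-formed carbocation is tertiary.
No single 1,2-shift to an adjacent carbon would produce a more-substituted cation than the one already present, so no rearrangement occurs.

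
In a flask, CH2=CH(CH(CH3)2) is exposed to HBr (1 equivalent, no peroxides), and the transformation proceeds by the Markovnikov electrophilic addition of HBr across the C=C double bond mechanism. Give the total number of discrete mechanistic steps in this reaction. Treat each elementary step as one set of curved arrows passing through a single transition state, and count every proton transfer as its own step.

Step 1: Electrophilic addition begins with the π(C=C) electrons forming a bond to the proton of HBr. Following Markovnikov's rule, the resulting cation is secondary. The H–Br bond breaks heterolytically, releasing Br⁻.
Step 2: A hydride (H with its bonding pair) migrates from the adjacent isopropyl carbon to the cationic centre — a 1,2-hydride shift — upgrading the secondary cation to a tertiary one.
Step 3: The Br⁻ anion donates a lone pair to the carbocation, forming the new C–Br σ-bond and giving the neutral alkyl halide.
Total: 3 elementary steps.

3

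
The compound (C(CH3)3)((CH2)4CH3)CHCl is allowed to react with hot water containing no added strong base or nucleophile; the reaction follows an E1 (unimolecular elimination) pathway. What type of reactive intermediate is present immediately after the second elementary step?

tertiary carbocation

Step 1: Unassisted departure of Cl⁻ (taking the C–Cl bonding pair) generates a secondary carbocation.
Step 2: Carbocation rearrangement: a 1,2-methyl shift from the adjacent tert-butyl carbon converts the initially-formed secondary cation into the more stable tertiary cation.
After step 2 the species present is a tertiary carbocation.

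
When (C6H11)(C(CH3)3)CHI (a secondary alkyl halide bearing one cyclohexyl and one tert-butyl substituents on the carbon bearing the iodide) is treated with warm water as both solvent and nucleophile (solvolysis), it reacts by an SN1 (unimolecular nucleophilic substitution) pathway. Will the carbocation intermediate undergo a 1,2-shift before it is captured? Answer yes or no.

The first-formed carbocation is secondary.
The adjacent cyclohexyl carbon already bears 2 other carbon substituents and has a hydrogen to migrate; after a 1,2-hydride shift from that carbon the positive charge sits on a tertiary centre.
Tertiary is more stable than secondary, so the shift occurs.

yes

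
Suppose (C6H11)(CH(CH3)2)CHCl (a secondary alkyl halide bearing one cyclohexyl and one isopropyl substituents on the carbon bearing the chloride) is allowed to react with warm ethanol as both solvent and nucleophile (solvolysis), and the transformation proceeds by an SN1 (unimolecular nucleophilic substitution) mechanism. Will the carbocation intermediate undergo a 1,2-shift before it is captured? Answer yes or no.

yes

The first-formed carbocation is secondary.
The adjacent cyclohexyl carbon already bears 2 other carbon substituents and has a hydrogen to migrate; after a 1,2-hydride shift from that carbon the positive charge sits on a tertiary centre.
Tertiary is more stable than secondary, so the shift occurs.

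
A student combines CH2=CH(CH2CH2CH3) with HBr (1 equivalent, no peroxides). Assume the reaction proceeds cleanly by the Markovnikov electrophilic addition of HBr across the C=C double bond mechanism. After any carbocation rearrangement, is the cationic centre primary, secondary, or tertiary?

secondary

Step 1: The π electrons of the C=C bond attack a proton of HBr; Markovnikov addition places the new C–H on the less-substituted alkene carbon, so the positive charge ends up on the more-substituted carbon — a secondary carbocation. The H–Br bond breaks heterolytically, releasing Br⁻.
No single 1,2-shift to an adjacent carbon would give a more-substituted cation, so no rearrangement occurs.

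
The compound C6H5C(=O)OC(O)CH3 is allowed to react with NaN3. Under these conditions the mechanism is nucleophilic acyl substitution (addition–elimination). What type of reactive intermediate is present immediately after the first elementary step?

tetrahedral intermediate

Step 1: N3⁻ adds to the carbonyl carbon; the C=O π electrons shift onto oxygen and a tetrahedral alkoxide intermediate forms.
After step 1 the species present is a tetrahedral intermediate.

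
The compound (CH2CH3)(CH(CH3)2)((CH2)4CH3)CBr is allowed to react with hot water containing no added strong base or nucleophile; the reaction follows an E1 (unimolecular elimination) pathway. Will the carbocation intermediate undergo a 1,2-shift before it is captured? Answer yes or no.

The first-formed carbocation is tertiary.
No single 1,2-shift to an adjacent carbon would produce a more-substituted cation than the one already present, so no rearrangement occurs.

no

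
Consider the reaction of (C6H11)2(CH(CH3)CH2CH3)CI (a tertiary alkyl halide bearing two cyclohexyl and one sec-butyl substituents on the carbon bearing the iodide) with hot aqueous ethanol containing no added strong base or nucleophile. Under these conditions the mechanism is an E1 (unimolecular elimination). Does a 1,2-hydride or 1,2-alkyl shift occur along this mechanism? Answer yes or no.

The first-formed carbocation is tertiary.
No single 1,2-shift to an adjacent carbon would produce a more-substituted cation than the one already present, so no rearrangement occurs.

no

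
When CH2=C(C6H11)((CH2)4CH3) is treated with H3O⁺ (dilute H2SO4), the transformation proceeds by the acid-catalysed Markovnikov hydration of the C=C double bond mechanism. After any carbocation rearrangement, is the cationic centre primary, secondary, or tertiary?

Step 1: The π electrons of the C=C bond attack a proton of H3O⁺; Markovnikov addition places the new C–H on the less-substituted alkene carbon, so the positive charge ends up on the more-substituted carbon — a tertiary carbocation. H2O is released.
No single 1,2-shift to an adjacent carbon would give a more-substituted cation, so no rearrangement occurs.

tertiary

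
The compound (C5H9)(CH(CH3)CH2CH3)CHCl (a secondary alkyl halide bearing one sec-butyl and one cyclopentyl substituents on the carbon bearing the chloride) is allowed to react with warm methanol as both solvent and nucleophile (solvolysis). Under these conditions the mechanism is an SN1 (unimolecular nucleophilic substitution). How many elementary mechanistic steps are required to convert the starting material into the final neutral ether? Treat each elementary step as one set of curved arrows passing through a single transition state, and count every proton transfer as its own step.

4

Step 1: Ionisation: the C–Cl σ-bond cleaves heterolytically; both bonding electrons depart with Cl⁻, leaving a secondary carbocation at the α-carbon.
Step 2: Carbocation rearrangement: a 1,2-hydride shift from the adjacent sec-butyl carbon converts the initially-formed secondary cation into the more stable tertiary cation.
Step 3: CH3OH donates an oxygen lone pair into the empty p orbital of the cation, giving a protonated ether (an oxonium ion).
Step 4: A second solvent molecule removes the proton on oxygen, giving the neutral ether product.
Total: 4 elementary steps.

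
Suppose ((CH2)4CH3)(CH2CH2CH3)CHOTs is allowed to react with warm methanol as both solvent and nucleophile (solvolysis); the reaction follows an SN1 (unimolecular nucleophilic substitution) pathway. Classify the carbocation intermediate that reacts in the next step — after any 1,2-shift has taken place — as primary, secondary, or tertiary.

secondary

Step 1: Unassisted departure of TsO⁻ (taking the C–O bonding pair) generates a secondary carbocation.
No single 1,2-shift to an adjacent carbon would give a more-substituted cation, so no rearrangement occurs.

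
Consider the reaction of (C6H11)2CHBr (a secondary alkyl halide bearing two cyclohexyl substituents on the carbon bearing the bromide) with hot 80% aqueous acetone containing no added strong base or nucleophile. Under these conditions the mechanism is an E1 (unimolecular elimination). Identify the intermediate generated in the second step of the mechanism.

tertiary carbocation

Step 1: Ionisation: the C–Br σ-bond cleaves heterolytically; both bonding electrons depart with Br⁻, leaving a secondary carbocation at the α-carbon.
Step 2: A hydride (H with its bonding pair) migrates from the adjacent cyclohexyl carbon to the cationic centre — a 1,2-hydride shift — upgrading the secondary cation to a tertiary one.
After step 2 the species present is a tertiary carbocation.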